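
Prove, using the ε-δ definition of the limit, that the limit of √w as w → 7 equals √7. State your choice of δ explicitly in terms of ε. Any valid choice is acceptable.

δ = min(7, √7·ε)

Let ε > 0 be given. We want δ > 0 such that 0 < |w − 7| < δ implies |√w − √7| < ε.
Rationalise: √w − √7 = (w − 7)/(√w + √7), so |√w − √7| = |w − 7|/(√w + √7).
Restrict δ ≤ 7 so that |w − 7| < 7 forces w > 0, and then √w + √7 > √7.
Hence |√w − √7| < |w − 7|/√7, which is < ε once |w − 7| < √7·ε.
Take δ = min(7, √7·ε). If 0 < |w − 7| < δ then w > 0 and |√w − √7| < |w − 7|/√7 < ε.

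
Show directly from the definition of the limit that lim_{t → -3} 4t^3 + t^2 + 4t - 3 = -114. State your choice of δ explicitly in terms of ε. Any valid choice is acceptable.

Fix ε > 0. We want δ > 0 such that 0 < |t + 3| < δ implies |(4t^3 + t^2 + 4t - 3) + 114| < ε.
(4t^3 + t^2 + 4t - 3) + 114 = 4t^3 + t^2 + 4t + 111 = (t + 3)(4t^2 - 11t + 37).
So |(4t^3 + t^2 + 4t - 3) + 114| = |t + 3|·|4t^2 - 11t + 37|.
Assume first that |t + 3| < 1, so |t| < 4. Then |4t^2 - 11t + 37| ≤ 4·4^2 + 11·4 + 37 = 145.
Hence |(4t^3 + t^2 + 4t - 3) + 114| ≤ 145|t + 3| < ε provided |t + 3| < ε/145.
Choosing δ = min(1, ε/145) ensures both conditions, hence |(4t^3 + t^2 + 4t - 3) + 114| < ε.

δ = min(1, ε/145)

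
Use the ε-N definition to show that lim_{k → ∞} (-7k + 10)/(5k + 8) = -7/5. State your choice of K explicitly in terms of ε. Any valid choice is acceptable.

K = (106/25)/ε

Suppose ε > 0. For k ≥ 1, |(-7k + 10)/(5k + 8) + 7/5| = |106|/(5(5k + 8)) = 106/(5(5k + 8)).
Since 5k + 8 ≥ 5k for k ≥ 1, this is ≤ 106/(5·5k) = (106/25)/k.
So |(-7k + 10)/(5k + 8) + 7/5| < ε whenever k > (106/25)/ε.
Take K = (106/25)/ε. If k > K then |(-7k + 10)/(5k + 8) + 7/5| ≤ (106/25)/k < ε.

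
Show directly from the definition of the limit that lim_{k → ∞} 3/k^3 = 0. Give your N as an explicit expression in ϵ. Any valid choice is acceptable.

N = (3/ϵ)^{1/3}

Let ϵ > 0. For k ≥ 1, |3/k^3 − 0| = 3/k^3.
3/k^3 < ϵ ⇔ k^3 > 3/ϵ ⇔ k > (3/ϵ)^{1/3}.
Take N = (3/ϵ)^{1/3}. Then k > N implies 3/k^3 < ϵ.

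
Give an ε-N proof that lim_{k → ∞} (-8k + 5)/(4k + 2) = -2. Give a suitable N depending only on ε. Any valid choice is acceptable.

N = (9/4)/ε

Let ε > 0. For k ≥ 1, |(-8k + 5)/(4k + 2) + 2| = |36|/(4(4k + 2)) = 36/(4(4k + 2)).
Since 4k + 2 ≥ 4k for k ≥ 1, this is ≤ 36/(4·4k) = (9/4)/k.
So |(-8k + 5)/(4k + 2) + 2| < ε whenever k > (9/4)/ε.
Take N = (9/4)/ε. If k > N then |(-8k + 5)/(4k + 2) + 2| ≤ (9/4)/k < ε.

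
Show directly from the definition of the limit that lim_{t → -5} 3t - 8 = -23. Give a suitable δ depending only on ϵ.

δ = ϵ/3

Fix ϵ > 0. We need δ > 0 so that 0 < |t + 5| < δ implies |(3t - 8) + 23| < ϵ.
Since (3t - 8) + 23 = 3(t + 5), we have |(3t - 8) + 23| = 3|t + 5|.
Thus it suffices that |t + 5| < ϵ/3.
Choosing δ = ϵ/3 gives |(3t - 8) + 23| = 3|t + 5| < ϵ whenever |t + 5| < δ.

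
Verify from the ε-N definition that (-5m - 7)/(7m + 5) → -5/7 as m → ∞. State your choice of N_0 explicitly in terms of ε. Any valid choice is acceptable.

N_0 = (24/49)/ε

Suppose ε > 0. For m ≥ 1, |(-5m - 7)/(7m + 5) + 5/7| = |-24|/(7(7m + 5)) = 24/(7(7m + 5)).
Since 7m + 5 ≥ 7m for m ≥ 1, this is ≤ 24/(7·7m) = (24/49)/m.
So |(-5m - 7)/(7m + 5) + 5/7| < ε whenever m > (24/49)/ε.
Take N_0 = (24/49)/ε. If m > N_0 then |(-5m - 7)/(7m + 5) + 5/7| ≤ (24/49)/m < ε.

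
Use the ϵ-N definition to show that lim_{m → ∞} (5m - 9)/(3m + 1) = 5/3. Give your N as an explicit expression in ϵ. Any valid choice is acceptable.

Fix ϵ > 0. For m ≥ 1, |(5m - 9)/(3m + 1) − (5/3)| = |-32|/(3(3m + 1)) = 32/(3(3m + 1)).
Since 3m + 1 ≥ 3m for m ≥ 1, this is ≤ 32/(3·3m) = (32/9)/m.
So |(5m - 9)/(3m + 1) − (5/3)| < ϵ whenever m > (32/9)/ϵ.
Take N = (32/9)/ϵ. If m > N then |(5m - 9)/(3m + 1) − (5/3)| ≤ (32/9)/m < ϵ.

N = (32/9)/ϵ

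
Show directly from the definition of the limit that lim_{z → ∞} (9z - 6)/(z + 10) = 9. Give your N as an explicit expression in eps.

N = 96/eps

Fix eps > 0. We seek N > 0 such that z > N implies |(9z - 6)/(z + 10) − 9| < eps.
(9z - 6)/(z + 10) − 9 = ((9z - 6) − 9(z + 10)) / ((z + 10)) = -96/((z + 10)).
For z > 0 we have z + 10 > z, so |(9z - 6)/(z + 10) − 9| = 96/((z + 10)) < 96/(z) = 96/z.
Thus |(9z - 6)/(z + 10) − 9| < eps whenever z > 96/eps.
Take N = 96/eps. If z > N then |(9z - 6)/(z + 10) − 9| < 96/z < eps.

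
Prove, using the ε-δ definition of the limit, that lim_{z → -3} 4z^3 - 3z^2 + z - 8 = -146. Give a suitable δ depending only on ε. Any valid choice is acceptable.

Let ε > 0 be given. We want δ > 0 such that 0 < |z + 3| < δ implies |(4z^3 - 3z^2 + z - 8) + 146| < ε.
(4z^3 - 3z^2 + z - 8) + 146 = 4z^3 - 3z^2 + z + 138 = (z + 3)(4z^2 - 15z + 46).
So |(4z^3 - 3z^2 + z - 8) + 146| = |z + 3|·|4z^2 - 15z + 46|.
Require δ ≤ 1. Then |z + 3| < 1 gives |z| < 4, and by the triangle inequality |4z^2 - 15z + 46| ≤ 4·4^2 + 15·4 + 46 = 170.
Hence |(4z^3 - 3z^2 + z - 8) + 146| ≤ 170|z + 3| < ε provided |z + 3| < ε/170.
Take δ = min(1, ε/170). Then 0 < |z + 3| < δ gives both |z + 3| < 1 and |z + 3| < ε/170, so |(4z^3 - 3z^2 + z - 8) + 146| < ε.

δ = min(1, ε/170)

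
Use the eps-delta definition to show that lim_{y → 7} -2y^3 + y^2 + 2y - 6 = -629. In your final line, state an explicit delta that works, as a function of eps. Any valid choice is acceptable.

Suppose eps > 0. We want delta > 0 such that 0 < |y − 7| < delta implies |(-2y^3 + y^2 + 2y - 6) + 629| < eps.
(-2y^3 + y^2 + 2y - 6) + 629 = -2y^3 + y^2 + 2y + 623 = (y − 7)(-2y^2 - 13y - 89).
So |(-2y^3 + y^2 + 2y - 6) + 629| = |y − 7|·|-2y^2 - 13y - 89|.
Assume first that |y − 7| < 1, so |y| < 8. Then |-2y^2 - 13y - 89| ≤ 2·8^2 + 13·8 + 89 = 321.
Hence |(-2y^3 + y^2 + 2y - 6) + 629| ≤ 321|y − 7| < eps provided |y − 7| < eps/321.
Take delta = min(1, eps/321). Then 0 < |y − 7| < delta gives both |y − 7| < 1 and |y − 7| < eps/321, so |(-2y^3 + y^2 + 2y - 6) + 629| < eps.

delta = min(1, eps/321)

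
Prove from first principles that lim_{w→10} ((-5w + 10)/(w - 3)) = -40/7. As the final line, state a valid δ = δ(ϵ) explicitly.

Suppose ϵ > 0. We want δ > 0 with 0 < |w − 10| < δ ⇒ |(-5w + 10)/(w - 3) + 40/7| < ϵ.
Combining over a common denominator, (-5w + 10)/(w - 3) + 40/7 = [(-5w + 10)·7 − (-40)·(w - 3)] / [7·(w - 3)] = 5(w − 10) / (7(w - 3)).
So |(-5w + 10)/(w - 3) + 40/7| = 5|w − 10| / (7·|w − 3|).
Restrict δ ≤ 7/2. Then |w − 10| < 7/2 gives |w − 3| = |(w − 10) + 7| ≥ 7 − 7/2 = 7/2.
Hence |(-5w + 10)/(w - 3) + 40/7| < 5|w − 10|/(7·(7/2)) = (10/49)|w − 10|, which is < ϵ once |w − 10| < (49/10)ϵ.
Take δ = min(7/2, (49/10)ϵ). Then 0 < |w − 10| < δ forces both bounds, so |(-5w + 10)/(w - 3) + 40/7| < ϵ.

δ = min(7/2, (49/10)ϵ)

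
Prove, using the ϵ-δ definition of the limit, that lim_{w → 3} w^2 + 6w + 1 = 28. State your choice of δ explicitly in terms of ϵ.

δ = min(1, ϵ/13)

Let ϵ > 0 be given. We want δ > 0 such that 0 < |w − 3| < δ implies |(w^2 + 6w + 1) − 28| < ϵ.
(w^2 + 6w + 1) − 28 = w^2 + 6w - 27 = (w − 3)(w + 9).
So |(w^2 + 6w + 1) − 28| = |w − 3|·|w + 9|.
Assume first that |w − 3| < 1, so |w| < 4. Then |w + 9| ≤ 4 + 9 = 13.
Hence |(w^2 + 6w + 1) − 28| ≤ 13|w − 3| < ϵ provided |w − 3| < ϵ/13.
Take δ = min(1, ϵ/13). Then 0 < |w − 3| < δ gives both |w − 3| < 1 and |w − 3| < ϵ/13, so |(w^2 + 6w + 1) − 28| < ϵ.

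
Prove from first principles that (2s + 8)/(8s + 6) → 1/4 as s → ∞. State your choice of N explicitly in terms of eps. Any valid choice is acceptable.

Fix eps > 0. We seek N > 0 such that s > N implies |(2s + 8)/(8s + 6) − (1/4)| < eps.
(2s + 8)/(8s + 6) − (1/4) = (8(2s + 8) − 2(8s + 6)) / (8(8s + 6)) = 52/(8(8s + 6)).
For s > 0 we have 8s + 6 > 8s, so |(2s + 8)/(8s + 6) − (1/4)| = 52/(8(8s + 6)) < 52/(8·8s) = (13/16)/s.
Thus |(2s + 8)/(8s + 6) − (1/4)| < eps whenever s > (13/16)/eps.
Take N = (13/16)/eps. If s > N then |(2s + 8)/(8s + 6) − (1/4)| < (13/16)/s < eps.

N = (13/16)/eps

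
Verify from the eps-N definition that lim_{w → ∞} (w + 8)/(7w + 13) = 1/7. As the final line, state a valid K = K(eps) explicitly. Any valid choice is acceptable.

Let eps > 0 be given. We seek K > 0 such that w > K implies |(w + 8)/(7w + 13) − (1/7)| < eps.
(w + 8)/(7w + 13) − (1/7) = (7(w + 8) − (7w + 13)) / (7(7w + 13)) = 43/(7(7w + 13)).
For w > 0 we have 7w + 13 > 7w, so |(w + 8)/(7w + 13) − (1/7)| = 43/(7(7w + 13)) < 43/(7·7w) = (43/49)/w.
Thus |(w + 8)/(7w + 13) − (1/7)| < eps whenever w > (43/49)/eps.
Take K = (43/49)/eps. If w > K then |(w + 8)/(7w + 13) − (1/7)| < (43/49)/w < eps.

K = (43/49)/eps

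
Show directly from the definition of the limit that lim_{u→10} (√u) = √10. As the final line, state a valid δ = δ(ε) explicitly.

Let ε > 0 be given. We want δ > 0 such that 0 < |u − 10| < δ implies |√u − √10| < ε.
Rationalise: √u − √10 = (u − 10)/(√u + √10), so |√u − √10| = |u − 10|/(√u + √10).
Restrict δ ≤ 10 so that |u − 10| < 10 forces u > 0, and then √u + √10 > √10.
Hence |√u − √10| < |u − 10|/√10, which is < ε once |u − 10| < √10·ε.
Take δ = min(10, √10·ε). If 0 < |u − 10| < δ then u > 0 and |√u − √10| < |u − 10|/√10 < ε.

δ = min(10, √10·ε)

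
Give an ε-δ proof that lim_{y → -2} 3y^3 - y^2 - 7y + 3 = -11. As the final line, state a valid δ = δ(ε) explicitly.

Let ε > 0. We want δ > 0 such that 0 < |y + 2| < δ implies |(3y^3 - y^2 - 7y + 3) + 11| < ε.
(3y^3 - y^2 - 7y + 3) + 11 = 3y^3 - y^2 - 7y + 14 = (y + 2)(3y^2 - 7y + 7).
So |(3y^3 - y^2 - 7y + 3) + 11| = |y + 2|·|3y^2 - 7y + 7|.
Assume first that |y + 2| < 1, so |y| < 3. Then |3y^2 - 7y + 7| ≤ 3·3^2 + 7·3 + 7 = 55.
Hence |(3y^3 - y^2 - 7y + 3) + 11| ≤ 55|y + 2| < ε provided |y + 2| < ε/55.
Take δ = min(1, ε/55). Then 0 < |y + 2| < δ gives both |y + 2| < 1 and |y + 2| < ε/55, so |(3y^3 - y^2 - 7y + 3) + 11| < ε.

δ = min(1, ε/55)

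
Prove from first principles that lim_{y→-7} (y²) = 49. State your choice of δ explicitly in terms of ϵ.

δ = min(2, ϵ/16)

Let ϵ > 0 be given. We seek δ > 0 with 0 < |y + 7| < δ ⇒ |y² − 49| < ϵ.
Factor: y² − 49 = (y + 7)(y - 7), so |y² − 49| = |y + 7|·|y - 7|.
Restrict δ ≤ 2. Then |y + 7| < 2 gives |y| < 9, so by the triangle inequality |y - 7| ≤ 9 + 7 = 16.
Hence |y² − 49| ≤ 16|y + 7|, which is < ϵ once |y + 7| < ϵ/16.
Take δ = min(2, ϵ/16). If 0 < |y + 7| < δ then both bounds hold and |y² − 49| ≤ 16|y + 7| < 16·(ϵ/16) = ϵ.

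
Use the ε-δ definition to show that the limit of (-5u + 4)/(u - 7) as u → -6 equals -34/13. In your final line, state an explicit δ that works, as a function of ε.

δ = min(13/2, (169/62)ε)

Let ε > 0 be given. We want δ > 0 with 0 < |u + 6| < δ ⇒ |(-5u + 4)/(u - 7) + 34/13| < ε.
Combining over a common denominator, (-5u + 4)/(u - 7) + 34/13 = [(-5u + 4)·(-13) − 34·(u - 7)] / [(-13)·(u - 7)] = 31(u + 6) / ((-13)(u - 7)).
So |(-5u + 4)/(u - 7) + 34/13| = 31|u + 6| / (13·|u − 7|).
Require δ ≤ 13/2, so |u − 7| ≥ |-13| − |u + 6| > 13 − 13/2 = 13/2.
Hence |(-5u + 4)/(u - 7) + 34/13| < 31|u + 6|/(13·(13/2)) = (62/169)|u + 6|, which is < ε once |u + 6| < (169/62)ε.
Take δ = min(13/2, (169/62)ε). Then 0 < |u + 6| < δ forces both bounds, so |(-5u + 4)/(u - 7) + 34/13| < ε.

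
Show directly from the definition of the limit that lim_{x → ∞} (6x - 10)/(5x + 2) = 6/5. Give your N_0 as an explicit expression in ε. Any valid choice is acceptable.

N_0 = (62/25)/ε

Suppose ε > 0. We seek N_0 > 0 such that x > N_0 implies |(6x - 10)/(5x + 2) − (6/5)| < ε.
(6x - 10)/(5x + 2) − (6/5) = (5(6x - 10) − 6(5x + 2)) / (5(5x + 2)) = -62/(5(5x + 2)).
For x > 0 we have 5x + 2 > 5x, so |(6x - 10)/(5x + 2) − (6/5)| = 62/(5(5x + 2)) < 62/(5·5x) = (62/25)/x.
Thus |(6x - 10)/(5x + 2) − (6/5)| < ε whenever x > (62/25)/ε.
Take N_0 = (62/25)/ε. If x > N_0 then |(6x - 10)/(5x + 2) − (6/5)| < (62/25)/x < ε.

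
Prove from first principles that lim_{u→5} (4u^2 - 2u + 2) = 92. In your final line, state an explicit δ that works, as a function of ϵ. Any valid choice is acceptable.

δ = min(1, ϵ/42)

Suppose ϵ > 0. We want δ > 0 such that 0 < |u − 5| < δ implies |(4u^2 - 2u + 2) − 92| < ϵ.
(4u^2 - 2u + 2) − 92 = 4u^2 - 2u - 90 = (u − 5)(4u + 18).
So |(4u^2 - 2u + 2) − 92| = |u − 5|·|4u + 18|.
Assume first that |u − 5| < 1, so |u| < 6. Then |4u + 18| ≤ 4·6 + 18 = 42.
Hence |(4u^2 - 2u + 2) − 92| ≤ 42|u − 5| < ϵ provided |u − 5| < ϵ/42.
Take δ = min(1, ϵ/42). Then 0 < |u − 5| < δ gives both |u − 5| < 1 and |u − 5| < ϵ/42, so |(4u^2 - 2u + 2) − 92| < ϵ.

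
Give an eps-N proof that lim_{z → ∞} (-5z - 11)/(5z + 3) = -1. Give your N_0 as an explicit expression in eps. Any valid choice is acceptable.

Let eps > 0 be given. We seek N_0 > 0 such that z > N_0 implies |(-5z - 11)/(5z + 3) + 1| < eps.
(-5z - 11)/(5z + 3) + 1 = (5(-5z - 11) − (-5)(5z + 3)) / (5(5z + 3)) = -40/(5(5z + 3)).
For z > 0 we have 5z + 3 > 5z, so |(-5z - 11)/(5z + 3) + 1| = 40/(5(5z + 3)) < 40/(5·5z) = (8/5)/z.
Thus |(-5z - 11)/(5z + 3) + 1| < eps whenever z > (8/5)/eps.
Take N_0 = (8/5)/eps. If z > N_0 then |(-5z - 11)/(5z + 3) + 1| < (8/5)/z < eps.

N_0 = (8/5)/eps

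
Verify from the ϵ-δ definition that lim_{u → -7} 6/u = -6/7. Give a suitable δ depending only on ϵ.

δ = min(7/2, (49/12)ϵ)

Suppose ϵ > 0. We seek δ > 0 such that 0 < |u + 7| < δ implies |6/u + 6/7| < ϵ.
|6/u + 6/7| = 6·|-7 − u|/(7·|u|) = 6|u + 7|/(7|u|).
Restrict δ ≤ 7/2. Then |u + 7| < 7/2 gives |u| > 7/2, so 7|u| > 49/2.
Then |6/u + 6/7| < 6|u + 7|/(49/2), which is < ϵ when |u + 7| < (49/12)ϵ.
Take δ = min(7/2, (49/12)ϵ). Then 0 < |u + 7| < δ gives both |u + 7| < 7/2 and |u + 7| < (49/12)ϵ, so |6/u + 6/7| < ϵ.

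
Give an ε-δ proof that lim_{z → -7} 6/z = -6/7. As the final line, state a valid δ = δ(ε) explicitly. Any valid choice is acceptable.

Fix ε > 0. We seek δ > 0 such that 0 < |z + 7| < δ implies |6/z + 6/7| < ε.
|6/z + 6/7| = 6·|-7 − z|/(7·|z|) = 6|z + 7|/(7|z|).
Require δ ≤ 7/2 so that |z| > 7 − 7/2 = 7/2, hence 7|z| > 49/2.
Then |6/z + 6/7| < 6|z + 7|/(49/2), which is < ε when |z + 7| < (49/12)ε.
Take δ = min(7/2, (49/12)ε). Then 0 < |z + 7| < δ gives both |z + 7| < 7/2 and |z + 7| < (49/12)ε, so |6/z + 6/7| < ε.

δ = min(7/2, (49/12)ε)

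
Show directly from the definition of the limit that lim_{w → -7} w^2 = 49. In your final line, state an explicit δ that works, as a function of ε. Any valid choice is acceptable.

Let ε > 0. We seek δ > 0 with 0 < |w + 7| < δ ⇒ |w^2 − 49| < ε.
Factor: w^2 − 49 = (w + 7)(w - 7), so |w^2 − 49| = |w + 7|·|w - 7|.
Impose δ ≤ 1 so that |w| < 8; then |w - 7| ≤ 15.
Hence |w^2 − 49| ≤ 15|w + 7|, which is < ε once |w + 7| < ε/15.
Take δ = min(1, ε/15). If 0 < |w + 7| < δ then both bounds hold and |w^2 − 49| ≤ 15|w + 7| < 15·(ε/15) = ε.

δ = min(1, ε/15)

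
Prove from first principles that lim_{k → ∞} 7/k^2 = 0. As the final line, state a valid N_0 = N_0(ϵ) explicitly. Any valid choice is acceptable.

N_0 = (7/ϵ)^{1/2}

Let ϵ > 0 be given. For k ≥ 1, |7/k^2 − 0| = 7/k^2.
7/k^2 < ϵ ⇔ k^2 > 7/ϵ ⇔ k > (7/ϵ)^{1/2}.
Take N_0 = (7/ϵ)^{1/2}. Then k > N_0 implies 7/k^2 < ϵ.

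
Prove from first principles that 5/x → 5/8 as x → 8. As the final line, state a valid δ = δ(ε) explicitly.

Suppose ε > 0. We seek δ > 0 such that 0 < |x − 8| < δ implies |5/x − (5/8)| < ε.
|5/x − (5/8)| = 5·|8 − x|/(8·|x|) = 5|x − 8|/(8|x|).
Require δ ≤ 4 so that |x| > 8 − 4 = 4, hence 8|x| > 32.
Then |5/x − (5/8)| < 5|x − 8|/32, which is < ε when |x − 8| < (32/5)ε.
Take δ = min(4, (32/5)ε). Then 0 < |x − 8| < δ gives both |x − 8| < 4 and |x − 8| < (32/5)ε, so |5/x − (5/8)| < ε.

δ = min(4, (32/5)ε)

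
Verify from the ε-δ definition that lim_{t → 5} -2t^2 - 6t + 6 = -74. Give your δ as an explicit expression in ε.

δ = min(2, ε/30)

Fix ε > 0. We want δ > 0 such that 0 < |t − 5| < δ implies |(-2t^2 - 6t + 6) + 74| < ε.
(-2t^2 - 6t + 6) + 74 = -2t^2 - 6t + 80 = (t − 5)(-2t - 16).
So |(-2t^2 - 6t + 6) + 74| = |t − 5|·|-2t - 16|.
Assume first that |t − 5| < 2, so |t| < 7. Then |-2t - 16| ≤ 2·7 + 16 = 30.
Hence |(-2t^2 - 6t + 6) + 74| ≤ 30|t − 5| < ε provided |t − 5| < ε/30.
Take δ = min(2, ε/30). Then 0 < |t − 5| < δ gives both |t − 5| < 2 and |t − 5| < ε/30, so |(-2t^2 - 6t + 6) + 74| < ε.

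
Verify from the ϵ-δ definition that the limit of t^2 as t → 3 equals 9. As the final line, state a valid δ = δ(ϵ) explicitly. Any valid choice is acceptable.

Suppose ϵ > 0. We seek δ > 0 with 0 < |t − 3| < δ ⇒ |t^2 − 9| < ϵ.
Factor: t^2 − 9 = (t − 3)(t + 3), so |t^2 − 9| = |t − 3|·|t + 3|.
Impose δ ≤ 2 so that |t| < 5; then |t + 3| ≤ 8.
Hence |t^2 − 9| ≤ 8|t − 3|, which is < ϵ once |t − 3| < ϵ/8.
Take δ = min(2, ϵ/8). If 0 < |t − 3| < δ then both bounds hold and |t^2 − 9| ≤ 8|t − 3| < 8·(ϵ/8) = ϵ.

δ = min(2, ϵ/8)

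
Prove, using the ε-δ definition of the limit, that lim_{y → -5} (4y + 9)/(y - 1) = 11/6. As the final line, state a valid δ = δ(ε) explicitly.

Suppose ε > 0. We want δ > 0 with 0 < |y + 5| < δ ⇒ |(4y + 9)/(y - 1) − (11/6)| < ε.
Combining over a common denominator, (4y + 9)/(y - 1) − (11/6) = [(4y + 9)·(-6) − (-11)·(y - 1)] / [(-6)·(y - 1)] = -13(y + 5) / ((-6)(y - 1)).
So |(4y + 9)/(y - 1) − (11/6)| = 13|y + 5| / (6·|y − 1|).
Restrict δ ≤ 3. Then |y + 5| < 3 gives |y − 1| = |(y + 5) + (-6)| ≥ 6 − 3 = 3.
Hence |(4y + 9)/(y - 1) − (11/6)| < 13|y + 5|/(6·3) = (13/18)|y + 5|, which is < ε once |y + 5| < (18/13)ε.
Take δ = min(3, (18/13)ε). Then 0 < |y + 5| < δ forces both bounds, so |(4y + 9)/(y - 1) − (11/6)| < ε.

δ = min(3, (18/13)ε)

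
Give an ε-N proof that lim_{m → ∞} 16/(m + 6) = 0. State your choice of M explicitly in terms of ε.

Let ε > 0. For m ≥ 1, |16/(m + 6) − 0| = 16/(m + 6) ≤ 16/m.
We need 16/m < ε, i.e. m > 16/ε.
Take M = 16/ε. If m > M then |16/(m + 6)| ≤ 16/m < ε.

M = 16/ε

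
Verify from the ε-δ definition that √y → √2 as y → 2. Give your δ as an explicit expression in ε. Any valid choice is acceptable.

Suppose ε > 0. We want δ > 0 such that 0 < |y − 2| < δ implies |√y − √2| < ε.
Rationalise: √y − √2 = (y − 2)/(√y + √2), so |√y − √2| = |y − 2|/(√y + √2).
Restrict δ ≤ 2 so that |y − 2| < 2 forces y > 0, and then √y + √2 > √2.
Hence |√y − √2| < |y − 2|/√2, which is < ε once |y − 2| < √2·ε.
Take δ = min(2, √2·ε). If 0 < |y − 2| < δ then y > 0 and |√y − √2| < |y − 2|/√2 < ε.

δ = min(2, √2·ε)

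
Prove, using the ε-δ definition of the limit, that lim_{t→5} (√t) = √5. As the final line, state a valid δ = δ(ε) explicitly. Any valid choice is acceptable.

δ = min(5, √5·ε)

Let ε > 0. We want δ > 0 such that 0 < |t − 5| < δ implies |√t − √5| < ε.
Rationalise: √t − √5 = (t − 5)/(√t + √5), so |√t − √5| = |t − 5|/(√t + √5).
Restrict δ ≤ 5 so that |t − 5| < 5 forces t > 0, and then √t + √5 > √5.
Hence |√t − √5| < |t − 5|/√5, which is < ε once |t − 5| < √5·ε.
Take δ = min(5, √5·ε). If 0 < |t − 5| < δ then t > 0 and |√t − √5| < |t − 5|/√5 < ε.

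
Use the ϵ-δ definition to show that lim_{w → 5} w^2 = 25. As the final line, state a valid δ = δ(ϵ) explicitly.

Let ϵ > 0 be given. We seek δ > 0 with 0 < |w − 5| < δ ⇒ |w^2 − 25| < ϵ.
Factor: w^2 − 25 = (w − 5)(w + 5), so |w^2 − 25| = |w − 5|·|w + 5|.
Restrict δ ≤ 1. Then |w − 5| < 1 gives |w| < 6, so by the triangle inequality |w + 5| ≤ 6 + 5 = 11.
Hence |w^2 − 25| ≤ 11|w − 5|, which is < ϵ once |w − 5| < ϵ/11.
Take δ = min(1, ϵ/11). If 0 < |w − 5| < δ then both bounds hold and |w^2 − 25| ≤ 11|w − 5| < 11·(ϵ/11) = ϵ.

δ = min(1, ϵ/11)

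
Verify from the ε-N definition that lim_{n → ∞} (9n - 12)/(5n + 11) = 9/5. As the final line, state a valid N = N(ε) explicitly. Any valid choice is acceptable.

Fix ε > 0. For n ≥ 1, |(9n - 12)/(5n + 11) − (9/5)| = |-159|/(5(5n + 11)) = 159/(5(5n + 11)).
Since 5n + 11 ≥ 5n for n ≥ 1, this is ≤ 159/(5·5n) = (159/25)/n.
So |(9n - 12)/(5n + 11) − (9/5)| < ε whenever n > (159/25)/ε.
Take N = (159/25)/ε. If n > N then |(9n - 12)/(5n + 11) − (9/5)| ≤ (159/25)/n < ε.

N = (159/25)/ε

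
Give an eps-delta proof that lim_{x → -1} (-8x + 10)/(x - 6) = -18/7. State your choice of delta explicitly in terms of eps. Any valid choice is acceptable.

Let eps > 0 be given. We want delta > 0 with 0 < |x + 1| < delta ⇒ |(-8x + 10)/(x - 6) + 18/7| < eps.
Combining over a common denominator, (-8x + 10)/(x - 6) + 18/7 = [(-8x + 10)·(-7) − 18·(x - 6)] / [(-7)·(x - 6)] = 38(x + 1) / ((-7)(x - 6)).
So |(-8x + 10)/(x - 6) + 18/7| = 38|x + 1| / (7·|x − 6|).
Restrict delta ≤ 7/2. Then |x + 1| < 7/2 gives |x − 6| = |(x + 1) + (-7)| ≥ 7 − 7/2 = 7/2.
Hence |(-8x + 10)/(x - 6) + 18/7| < 38|x + 1|/(7·(7/2)) = (76/49)|x + 1|, which is < eps once |x + 1| < (49/76)eps.
Take delta = min(7/2, (49/76)eps). Then 0 < |x + 1| < delta forces both bounds, so |(-8x + 10)/(x - 6) + 18/7| < eps.

delta = min(7/2, (49/76)eps)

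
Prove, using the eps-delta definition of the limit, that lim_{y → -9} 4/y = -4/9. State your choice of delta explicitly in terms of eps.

delta = min(9/2, (81/8)eps)

Let eps > 0. We seek delta > 0 such that 0 < |y + 9| < delta implies |4/y + 4/9| < eps.
|4/y + 4/9| = 4·|-9 − y|/(9·|y|) = 4|y + 9|/(9|y|).
Require delta ≤ 9/2 so that |y| > 9 − 9/2 = 9/2, hence 9|y| > 81/2.
Then |4/y + 4/9| < 4|y + 9|/(81/2), which is < eps when |y + 9| < (81/8)eps.
Take delta = min(9/2, (81/8)eps). Then 0 < |y + 9| < delta gives both |y + 9| < 9/2 and |y + 9| < (81/8)eps, so |4/y + 4/9| < eps.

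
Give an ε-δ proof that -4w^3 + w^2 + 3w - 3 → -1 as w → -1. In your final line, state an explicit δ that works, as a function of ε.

Fix ε > 0. We want δ > 0 such that 0 < |w + 1| < δ implies |(-4w^3 + w^2 + 3w - 3) + 1| < ε.
(-4w^3 + w^2 + 3w - 3) + 1 = -4w^3 + w^2 + 3w - 2 = (w + 1)(-4w^2 + 5w - 2).
So |(-4w^3 + w^2 + 3w - 3) + 1| = |w + 1|·|-4w^2 + 5w - 2|.
Require δ ≤ 2. Then |w + 1| < 2 gives |w| < 3, and by the triangle inequality |-4w^2 + 5w - 2| ≤ 4·3^2 + 5·3 + 2 = 53.
Hence |(-4w^3 + w^2 + 3w - 3) + 1| ≤ 53|w + 1| < ε provided |w + 1| < ε/53.
Choosing δ = min(2, ε/53) ensures both conditions, hence |(-4w^3 + w^2 + 3w - 3) + 1| < ε.

δ = min(2, ε/53)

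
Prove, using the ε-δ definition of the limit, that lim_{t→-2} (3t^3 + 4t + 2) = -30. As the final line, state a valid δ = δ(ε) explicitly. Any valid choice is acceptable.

δ = min(1, ε/61)

Let ε > 0. We want δ > 0 such that 0 < |t + 2| < δ implies |(3t^3 + 4t + 2) + 30| < ε.
(3t^3 + 4t + 2) + 30 = 3t^3 + 4t + 32 = (t + 2)(3t^2 - 6t + 16).
So |(3t^3 + 4t + 2) + 30| = |t + 2|·|3t^2 - 6t + 16|.
Assume first that |t + 2| < 1, so |t| < 3. Then |3t^2 - 6t + 16| ≤ 3·3^2 + 6·3 + 16 = 61.
Hence |(3t^3 + 4t + 2) + 30| ≤ 61|t + 2| < ε provided |t + 2| < ε/61.
Choosing δ = min(1, ε/61) ensures both conditions, hence |(3t^3 + 4t + 2) + 30| < ε.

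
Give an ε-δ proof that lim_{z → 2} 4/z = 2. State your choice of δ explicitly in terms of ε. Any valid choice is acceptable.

δ = min(1, (1/2)ε)

Let ε > 0 be given. We seek δ > 0 such that 0 < |z − 2| < δ implies |4/z − 2| < ε.
|4/z − 2| = 4·|2 − z|/(2·|z|) = 4|z − 2|/(2|z|).
Require δ ≤ 1 so that |z| > 2 − 1 = 1, hence 2|z| > 2.
Then |4/z − 2| < 4|z − 2|/2, which is < ε when |z − 2| < (1/2)ε.
Take δ = min(1, (1/2)ε). Then 0 < |z − 2| < δ gives both |z − 2| < 1 and |z − 2| < (1/2)ε, so |4/z − 2| < ε.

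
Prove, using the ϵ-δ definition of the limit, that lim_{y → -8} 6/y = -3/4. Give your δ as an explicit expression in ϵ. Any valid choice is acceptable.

δ = min(4, (16/3)ϵ)

Let ϵ > 0 be given. We seek δ > 0 such that 0 < |y + 8| < δ implies |6/y + 3/4| < ϵ.
|6/y + 3/4| = 6·|-8 − y|/(8·|y|) = 6|y + 8|/(8|y|).
Restrict δ ≤ 4. Then |y + 8| < 4 gives |y| > 4, so 8|y| > 32.
Then |6/y + 3/4| < 6|y + 8|/32, which is < ϵ when |y + 8| < (16/3)ϵ.
Take δ = min(4, (16/3)ϵ). Then 0 < |y + 8| < δ gives both |y + 8| < 4 and |y + 8| < (16/3)ϵ, so |6/y + 3/4| < ϵ.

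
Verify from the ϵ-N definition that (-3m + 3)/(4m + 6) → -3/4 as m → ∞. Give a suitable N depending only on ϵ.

Fix ϵ > 0. For m ≥ 1, |(-3m + 3)/(4m + 6) + 3/4| = |30|/(4(4m + 6)) = 30/(4(4m + 6)).
Since 4m + 6 ≥ 4m for m ≥ 1, this is ≤ 30/(4·4m) = (15/8)/m.
So |(-3m + 3)/(4m + 6) + 3/4| < ϵ whenever m > (15/8)/ϵ.
Take N = (15/8)/ϵ. If m > N then |(-3m + 3)/(4m + 6) + 3/4| ≤ (15/8)/m < ϵ.

N = (15/8)/ϵ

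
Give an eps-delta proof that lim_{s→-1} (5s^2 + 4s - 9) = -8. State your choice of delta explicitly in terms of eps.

delta = min(1, eps/11)

Let eps > 0. We want delta > 0 such that 0 < |s + 1| < delta implies |(5s^2 + 4s - 9) + 8| < eps.
(5s^2 + 4s - 9) + 8 = 5s^2 + 4s - 1 = (s + 1)(5s - 1).
So |(5s^2 + 4s - 9) + 8| = |s + 1|·|5s - 1|.
Assume first that |s + 1| < 1, so |s| < 2. Then |5s - 1| ≤ 5·2 + 1 = 11.
Hence |(5s^2 + 4s - 9) + 8| ≤ 11|s + 1| < eps provided |s + 1| < eps/11.
Choosing delta = min(1, eps/11) ensures both conditions, hence |(5s^2 + 4s - 9) + 8| < eps.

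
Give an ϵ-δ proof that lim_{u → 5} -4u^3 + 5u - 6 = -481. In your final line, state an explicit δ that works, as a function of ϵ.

δ = min(2, ϵ/431)

Let ϵ > 0 be given. We want δ > 0 such that 0 < |u − 5| < δ implies |(-4u^3 + 5u - 6) + 481| < ϵ.
(-4u^3 + 5u - 6) + 481 = -4u^3 + 5u + 475 = (u − 5)(-4u^2 - 20u - 95).
So |(-4u^3 + 5u - 6) + 481| = |u − 5|·|-4u^2 - 20u - 95|.
Require δ ≤ 2. Then |u − 5| < 2 gives |u| < 7, and by the triangle inequality |-4u^2 - 20u - 95| ≤ 4·7^2 + 20·7 + 95 = 431.
Hence |(-4u^3 + 5u - 6) + 481| ≤ 431|u − 5| < ϵ provided |u − 5| < ϵ/431.
Choosing δ = min(2, ϵ/431) ensures both conditions, hence |(-4u^3 + 5u - 6) + 481| < ϵ.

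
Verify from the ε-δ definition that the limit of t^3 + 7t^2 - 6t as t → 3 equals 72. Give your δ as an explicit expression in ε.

Fix ε > 0. We want δ > 0 such that 0 < |t − 3| < δ implies |(t^3 + 7t^2 - 6t) − 72| < ε.
(t^3 + 7t^2 - 6t) − 72 = t^3 + 7t^2 - 6t - 72 = (t − 3)(t^2 + 10t + 24).
So |(t^3 + 7t^2 - 6t) − 72| = |t − 3|·|t^2 + 10t + 24|.
Require δ ≤ 1. Then |t − 3| < 1 gives |t| < 4, and by the triangle inequality |t^2 + 10t + 24| ≤ 4^2 + 10·4 + 24 = 80.
Hence |(t^3 + 7t^2 - 6t) − 72| ≤ 80|t − 3| < ε provided |t − 3| < ε/80.
Choosing δ = min(1, ε/80) ensures both conditions, hence |(t^3 + 7t^2 - 6t) − 72| < ε.

δ = min(1, ε/80)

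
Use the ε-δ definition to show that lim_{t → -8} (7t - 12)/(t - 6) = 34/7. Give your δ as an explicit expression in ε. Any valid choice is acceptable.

δ = min(7, (49/15)ε)

Let ε > 0 be given. We want δ > 0 with 0 < |t + 8| < δ ⇒ |(7t - 12)/(t - 6) − (34/7)| < ε.
Combining over a common denominator, (7t - 12)/(t - 6) − (34/7) = [(7t - 12)·(-14) − (-68)·(t - 6)] / [(-14)·(t - 6)] = -30(t + 8) / ((-14)(t - 6)).
So |(7t - 12)/(t - 6) − (34/7)| = 30|t + 8| / (14·|t − 6|).
Require δ ≤ 7, so |t − 6| ≥ |-14| − |t + 8| > 14 − 7 = 7.
Hence |(7t - 12)/(t - 6) − (34/7)| < 30|t + 8|/(14·7) = (15/49)|t + 8|, which is < ε once |t + 8| < (49/15)ε.
Take δ = min(7, (49/15)ε). Then 0 < |t + 8| < δ forces both bounds, so |(7t - 12)/(t - 6) − (34/7)| < ε.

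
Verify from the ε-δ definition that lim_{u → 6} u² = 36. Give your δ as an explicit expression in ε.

δ = min(1, ε/13)

Suppose ε > 0. We seek δ > 0 with 0 < |u − 6| < δ ⇒ |u² − 36| < ε.
Factor: u² − 36 = (u − 6)(u + 6), so |u² − 36| = |u − 6|·|u + 6|.
Impose δ ≤ 1 so that |u| < 7; then |u + 6| ≤ 13.
Hence |u² − 36| ≤ 13|u − 6|, which is < ε once |u − 6| < ε/13.
Take δ = min(1, ε/13). If 0 < |u − 6| < δ then both bounds hold and |u² − 36| ≤ 13|u − 6| < 13·(ε/13) = ε.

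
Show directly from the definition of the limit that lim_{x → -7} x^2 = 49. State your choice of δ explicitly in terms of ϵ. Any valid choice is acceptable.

δ = min(2, ϵ/16)

Fix ϵ > 0. We seek δ > 0 with 0 < |x + 7| < δ ⇒ |x^2 − 49| < ϵ.
Factor: x^2 − 49 = (x + 7)(x - 7), so |x^2 − 49| = |x + 7|·|x - 7|.
Restrict δ ≤ 2. Then |x + 7| < 2 gives |x| < 9, so by the triangle inequality |x - 7| ≤ 9 + 7 = 16.
Hence |x^2 − 49| ≤ 16|x + 7|, which is < ϵ once |x + 7| < ϵ/16.
Take δ = min(2, ϵ/16). If 0 < |x + 7| < δ then both bounds hold and |x^2 − 49| ≤ 16|x + 7| < 16·(ϵ/16) = ϵ.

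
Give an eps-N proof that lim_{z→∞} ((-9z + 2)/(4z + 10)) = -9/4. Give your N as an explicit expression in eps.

N = (49/8)/eps

Let eps > 0 be given. We seek N > 0 such that z > N implies |(-9z + 2)/(4z + 10) + 9/4| < eps.
(-9z + 2)/(4z + 10) + 9/4 = (4(-9z + 2) − (-9)(4z + 10)) / (4(4z + 10)) = 98/(4(4z + 10)).
For z > 0 we have 4z + 10 > 4z, so |(-9z + 2)/(4z + 10) + 9/4| = 98/(4(4z + 10)) < 98/(4·4z) = (49/8)/z.
Thus |(-9z + 2)/(4z + 10) + 9/4| < eps whenever z > (49/8)/eps.
Take N = (49/8)/eps. If z > N then |(-9z + 2)/(4z + 10) + 9/4| < (49/8)/z < eps.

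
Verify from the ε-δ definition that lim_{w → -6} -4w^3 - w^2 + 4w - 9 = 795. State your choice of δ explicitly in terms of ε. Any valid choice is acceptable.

Let ε > 0 be given. We want δ > 0 such that 0 < |w + 6| < δ implies |(-4w^3 - w^2 + 4w - 9) − 795| < ε.
(-4w^3 - w^2 + 4w - 9) − 795 = -4w^3 - w^2 + 4w - 804 = (w + 6)(-4w^2 + 23w - 134).
So |(-4w^3 - w^2 + 4w - 9) − 795| = |w + 6|·|-4w^2 + 23w - 134|.
Assume first that |w + 6| < 1, so |w| < 7. Then |-4w^2 + 23w - 134| ≤ 4·7^2 + 23·7 + 134 = 491.
Hence |(-4w^3 - w^2 + 4w - 9) − 795| ≤ 491|w + 6| < ε provided |w + 6| < ε/491.
Choosing δ = min(1, ε/491) ensures both conditions, hence |(-4w^3 - w^2 + 4w - 9) − 795| < ε.

δ = min(1, ε/491)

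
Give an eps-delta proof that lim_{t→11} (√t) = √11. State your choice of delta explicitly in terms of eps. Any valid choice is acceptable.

Suppose eps > 0. We want delta > 0 such that 0 < |t − 11| < delta implies |√t − √11| < eps.
Multiplying by the conjugate, |√t − √11| = |t − 11|/(√t + √11).
Restrict delta ≤ 11 so that |t − 11| < 11 forces t > 0, and then √t + √11 > √11.
Hence |√t − √11| < |t − 11|/√11, which is < eps once |t − 11| < √11·eps.
Take delta = min(11, √11·eps). If 0 < |t − 11| < delta then t > 0 and |√t − √11| < |t − 11|/√11 < eps.

delta = min(11, √11·eps)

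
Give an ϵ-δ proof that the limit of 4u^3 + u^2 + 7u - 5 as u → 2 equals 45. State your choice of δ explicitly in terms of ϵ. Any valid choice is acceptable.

δ = min(1, ϵ/88)

Let ϵ > 0. We want δ > 0 such that 0 < |u − 2| < δ implies |(4u^3 + u^2 + 7u - 5) − 45| < ϵ.
(4u^3 + u^2 + 7u - 5) − 45 = 4u^3 + u^2 + 7u - 50 = (u − 2)(4u^2 + 9u + 25).
So |(4u^3 + u^2 + 7u - 5) − 45| = |u − 2|·|4u^2 + 9u + 25|.
Assume first that |u − 2| < 1, so |u| < 3. Then |4u^2 + 9u + 25| ≤ 4·3^2 + 9·3 + 25 = 88.
Hence |(4u^3 + u^2 + 7u - 5) − 45| ≤ 88|u − 2| < ϵ provided |u − 2| < ϵ/88.
Take δ = min(1, ϵ/88). Then 0 < |u − 2| < δ gives both |u − 2| < 1 and |u − 2| < ϵ/88, so |(4u^3 + u^2 + 7u - 5) − 45| < ϵ.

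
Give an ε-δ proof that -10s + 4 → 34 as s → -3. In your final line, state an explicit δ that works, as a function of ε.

δ = ε/10

Suppose ε > 0. We need δ > 0 so that 0 < |s + 3| < δ implies |(-10s + 4) − 34| < ε.
Since (-10s + 4) − 34 = -10(s + 3), we have |(-10s + 4) − 34| = 10|s + 3|.
So 10|s + 3| < ε exactly when |s + 3| < ε/10.
Choosing δ = ε/10 gives |(-10s + 4) − 34| = 10|s + 3| < ε whenever |s + 3| < δ.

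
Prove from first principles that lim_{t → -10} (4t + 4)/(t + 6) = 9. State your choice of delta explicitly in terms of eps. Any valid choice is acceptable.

delta = min(2, (2/5)eps)

Suppose eps > 0. We want delta > 0 with 0 < |t + 10| < delta ⇒ |(4t + 4)/(t + 6) − 9| < eps.
Combining over a common denominator, (4t + 4)/(t + 6) − 9 = [(4t + 4)·(-4) − (-36)·(t + 6)] / [(-4)·(t + 6)] = 20(t + 10) / ((-4)(t + 6)).
So |(4t + 4)/(t + 6) − 9| = 20|t + 10| / (4·|t + 6|).
Require delta ≤ 2, so |t + 6| ≥ |-4| − |t + 10| > 4 − 2 = 2.
Hence |(4t + 4)/(t + 6) − 9| < 20|t + 10|/(4·2) = (5/2)|t + 10|, which is < eps once |t + 10| < (2/5)eps.
Take delta = min(2, (2/5)eps). Then 0 < |t + 10| < delta forces both bounds, so |(4t + 4)/(t + 6) − 9| < eps.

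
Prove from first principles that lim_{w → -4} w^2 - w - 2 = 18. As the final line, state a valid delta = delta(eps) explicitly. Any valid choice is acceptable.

delta = min(1, eps/10)

Suppose eps > 0. We want delta > 0 such that 0 < |w + 4| < delta implies |(w^2 - w - 2) − 18| < eps.
(w^2 - w - 2) − 18 = w^2 - w - 20 = (w + 4)(w - 5).
So |(w^2 - w - 2) − 18| = |w + 4|·|w - 5|.
Assume first that |w + 4| < 1, so |w| < 5. Then |w - 5| ≤ 5 + 5 = 10.
Hence |(w^2 - w - 2) − 18| ≤ 10|w + 4| < eps provided |w + 4| < eps/10.
Take delta = min(1, eps/10). Then 0 < |w + 4| < delta gives both |w + 4| < 1 and |w + 4| < eps/10, so |(w^2 - w - 2) − 18| < eps.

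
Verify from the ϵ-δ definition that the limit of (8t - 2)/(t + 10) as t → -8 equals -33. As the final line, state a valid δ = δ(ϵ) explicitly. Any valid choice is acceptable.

δ = min(1, (1/41)ϵ)

Fix ϵ > 0. We want δ > 0 with 0 < |t + 8| < δ ⇒ |(8t - 2)/(t + 10) + 33| < ϵ.
Combining over a common denominator, (8t - 2)/(t + 10) + 33 = [(8t - 2)·2 − (-66)·(t + 10)] / [2·(t + 10)] = 82(t + 8) / (2(t + 10)).
So |(8t - 2)/(t + 10) + 33| = 82|t + 8| / (2·|t + 10|).
Restrict δ ≤ 1. Then |t + 8| < 1 gives |t + 10| = |(t + 8) + 2| ≥ 2 − 1 = 1.
Hence |(8t - 2)/(t + 10) + 33| < 82|t + 8|/(2·1) = 41|t + 8|, which is < ϵ once |t + 8| < (1/41)ϵ.
Take δ = min(1, (1/41)ϵ). Then 0 < |t + 8| < δ forces both bounds, so |(8t - 2)/(t + 10) + 33| < ϵ.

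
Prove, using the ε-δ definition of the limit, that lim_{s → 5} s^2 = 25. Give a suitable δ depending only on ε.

δ = min(1, ε/11)

Let ε > 0 be given. We seek δ > 0 with 0 < |s − 5| < δ ⇒ |s^2 − 25| < ε.
Factor: s^2 − 25 = (s − 5)(s + 5), so |s^2 − 25| = |s − 5|·|s + 5|.
Restrict δ ≤ 1. Then |s − 5| < 1 gives |s| < 6, so by the triangle inequality |s + 5| ≤ 6 + 5 = 11.
Hence |s^2 − 25| ≤ 11|s − 5|, which is < ε once |s − 5| < ε/11.
Take δ = min(1, ε/11). If 0 < |s − 5| < δ then both bounds hold and |s^2 − 25| ≤ 11|s − 5| < 11·(ε/11) = ε.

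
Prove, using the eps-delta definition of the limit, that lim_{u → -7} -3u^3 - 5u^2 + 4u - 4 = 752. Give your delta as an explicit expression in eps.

delta = min(1, eps/428)

Suppose eps > 0. We want delta > 0 such that 0 < |u + 7| < delta implies |(-3u^3 - 5u^2 + 4u - 4) − 752| < eps.
(-3u^3 - 5u^2 + 4u - 4) − 752 = -3u^3 - 5u^2 + 4u - 756 = (u + 7)(-3u^2 + 16u - 108).
So |(-3u^3 - 5u^2 + 4u - 4) − 752| = |u + 7|·|-3u^2 + 16u - 108|.
Assume first that |u + 7| < 1, so |u| < 8. Then |-3u^2 + 16u - 108| ≤ 3·8^2 + 16·8 + 108 = 428.
Hence |(-3u^3 - 5u^2 + 4u - 4) − 752| ≤ 428|u + 7| < eps provided |u + 7| < eps/428.
Choosing delta = min(1, eps/428) ensures both conditions, hence |(-3u^3 - 5u^2 + 4u - 4) − 752| < eps.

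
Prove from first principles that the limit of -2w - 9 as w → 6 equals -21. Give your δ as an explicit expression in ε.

δ = ε/2

Fix ε > 0. We need δ > 0 so that 0 < |w − 6| < δ implies |(-2w - 9) + 21| < ε.
Since (-2w - 9) + 21 = -2(w − 6), we have |(-2w - 9) + 21| = 2|w − 6|.
So 2|w − 6| < ε exactly when |w − 6| < ε/2.
Choosing δ = ε/2 gives |(-2w - 9) + 21| = 2|w − 6| < ε whenever |w − 6| < δ.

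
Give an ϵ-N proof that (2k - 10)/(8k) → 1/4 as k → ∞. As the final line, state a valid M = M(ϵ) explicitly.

Let ϵ > 0. For k ≥ 1, |(2k - 10)/(8k) − (1/4)| = |-80|/(8(8k)) = 80/(8(8k)).
Since 8k ≥ 8k for k ≥ 1, this is ≤ 80/(8·8k) = (5/4)/k.
So |(2k - 10)/(8k) − (1/4)| < ϵ whenever k > (5/4)/ϵ.
Take M = (5/4)/ϵ. If k > M then |(2k - 10)/(8k) − (1/4)| ≤ (5/4)/k < ϵ.

M = (5/4)/ϵ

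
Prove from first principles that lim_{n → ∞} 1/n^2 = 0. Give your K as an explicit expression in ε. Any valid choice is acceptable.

Fix ε > 0. For n ≥ 1, |1/n^2 − 0| = 1/n^2.
1/n^2 < ε ⇔ n^2 > 1/ε ⇔ n > (1/ε)^{1/2}.
Take K = (1/ε)^{1/2}. Then n > K implies 1/n^2 < ε.

K = (1/ε)^{1/2}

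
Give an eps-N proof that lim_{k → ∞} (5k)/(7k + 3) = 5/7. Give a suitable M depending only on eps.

M = (15/49)/eps

Fix eps > 0. For k ≥ 1, |(5k)/(7k + 3) − (5/7)| = |-15|/(7(7k + 3)) = 15/(7(7k + 3)).
Since 7k + 3 ≥ 7k for k ≥ 1, this is ≤ 15/(7·7k) = (15/49)/k.
So |(5k)/(7k + 3) − (5/7)| < eps whenever k > (15/49)/eps.
Take M = (15/49)/eps. If k > M then |(5k)/(7k + 3) − (5/7)| ≤ (15/49)/k < eps.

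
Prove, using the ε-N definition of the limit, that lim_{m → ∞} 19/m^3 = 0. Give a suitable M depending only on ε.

M = (19/ε)^{1/3}

Suppose ε > 0. For m ≥ 1, |19/m^3 − 0| = 19/m^3.
19/m^3 < ε ⇔ m^3 > 19/ε ⇔ m > (19/ε)^{1/3}.
Take M = (19/ε)^{1/3}. Then m > M implies 19/m^3 < ε.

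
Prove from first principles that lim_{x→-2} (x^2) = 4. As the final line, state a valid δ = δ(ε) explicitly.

Fix ε > 0. We seek δ > 0 with 0 < |x + 2| < δ ⇒ |x^2 − 4| < ε.
Factor: x^2 − 4 = (x + 2)(x - 2), so |x^2 − 4| = |x + 2|·|x - 2|.
Restrict δ ≤ 1. Then |x + 2| < 1 gives |x| < 3, so by the triangle inequality |x - 2| ≤ 3 + 2 = 5.
Hence |x^2 − 4| ≤ 5|x + 2|, which is < ε once |x + 2| < ε/5.
Take δ = min(1, ε/5). If 0 < |x + 2| < δ then both bounds hold and |x^2 − 4| ≤ 5|x + 2| < 5·(ε/5) = ε.

δ = min(1, ε/5)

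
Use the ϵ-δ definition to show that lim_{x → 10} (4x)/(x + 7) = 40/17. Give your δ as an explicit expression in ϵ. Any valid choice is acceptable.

Suppose ϵ > 0. We want δ > 0 with 0 < |x − 10| < δ ⇒ |(4x)/(x + 7) − (40/17)| < ϵ.
Combining over a common denominator, (4x)/(x + 7) − (40/17) = [(4x)·17 − 40·(x + 7)] / [17·(x + 7)] = 28(x − 10) / (17(x + 7)).
So |(4x)/(x + 7) − (40/17)| = 28|x − 10| / (17·|x + 7|).
Require δ ≤ 17/2, so |x + 7| ≥ |17| − |x − 10| > 17 − 17/2 = 17/2.
Hence |(4x)/(x + 7) − (40/17)| < 28|x − 10|/(17·(17/2)) = (56/289)|x − 10|, which is < ϵ once |x − 10| < (289/56)ϵ.
Take δ = min(17/2, (289/56)ϵ). Then 0 < |x − 10| < δ forces both bounds, so |(4x)/(x + 7) − (40/17)| < ϵ.

δ = min(17/2, (289/56)ϵ)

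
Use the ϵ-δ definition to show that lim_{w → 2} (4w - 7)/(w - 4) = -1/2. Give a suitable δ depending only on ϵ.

δ = min(1, (2/9)ϵ)

Let ϵ > 0 be given. We want δ > 0 with 0 < |w − 2| < δ ⇒ |(4w - 7)/(w - 4) + 1/2| < ϵ.
Combining over a common denominator, (4w - 7)/(w - 4) + 1/2 = [(4w - 7)·(-2) − 1·(w - 4)] / [(-2)·(w - 4)] = -9(w − 2) / ((-2)(w - 4)).
So |(4w - 7)/(w - 4) + 1/2| = 9|w − 2| / (2·|w − 4|).
Require δ ≤ 1, so |w − 4| ≥ |-2| − |w − 2| > 2 − 1 = 1.
Hence |(4w - 7)/(w - 4) + 1/2| < 9|w − 2|/(2·1) = (9/2)|w − 2|, which is < ϵ once |w − 2| < (2/9)ϵ.
Take δ = min(1, (2/9)ϵ). Then 0 < |w − 2| < δ forces both bounds, so |(4w - 7)/(w - 4) + 1/2| < ϵ.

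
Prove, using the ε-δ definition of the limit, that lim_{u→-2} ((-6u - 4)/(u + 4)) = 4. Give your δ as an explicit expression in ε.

Suppose ε > 0. We want δ > 0 with 0 < |u + 2| < δ ⇒ |(-6u - 4)/(u + 4) − 4| < ε.
Combining over a common denominator, (-6u - 4)/(u + 4) − 4 = [(-6u - 4)·2 − 8·(u + 4)] / [2·(u + 4)] = -20(u + 2) / (2(u + 4)).
So |(-6u - 4)/(u + 4) − 4| = 20|u + 2| / (2·|u + 4|).
Restrict δ ≤ 1. Then |u + 2| < 1 gives |u + 4| = |(u + 2) + 2| ≥ 2 − 1 = 1.
Hence |(-6u - 4)/(u + 4) − 4| < 20|u + 2|/(2·1) = 10|u + 2|, which is < ε once |u + 2| < (1/10)ε.
Take δ = min(1, (1/10)ε). Then 0 < |u + 2| < δ forces both bounds, so |(-6u - 4)/(u + 4) − 4| < ε.

δ = min(1, (1/10)ε)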